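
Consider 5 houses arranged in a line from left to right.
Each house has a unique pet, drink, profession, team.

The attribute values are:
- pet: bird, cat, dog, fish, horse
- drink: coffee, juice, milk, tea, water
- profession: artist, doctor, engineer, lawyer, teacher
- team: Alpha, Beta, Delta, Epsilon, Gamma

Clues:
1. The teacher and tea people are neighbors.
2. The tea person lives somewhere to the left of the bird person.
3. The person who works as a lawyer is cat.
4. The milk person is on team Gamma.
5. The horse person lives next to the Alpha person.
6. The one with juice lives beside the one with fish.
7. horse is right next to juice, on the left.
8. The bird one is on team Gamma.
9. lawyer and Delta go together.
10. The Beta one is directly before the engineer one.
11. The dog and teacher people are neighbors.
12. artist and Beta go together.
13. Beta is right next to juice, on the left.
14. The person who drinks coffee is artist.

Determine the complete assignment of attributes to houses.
Solution:

House | Pet | Drink | Profession | Team
---------------------------------------
  1   | horse | coffee | artist | Beta
  2   | dog | juice | engineer | Alpha
  3   | fish | water | teacher | Epsilon
  4   | cat | tea | lawyer | Delta
  5   | bird | milk | doctor | Gamma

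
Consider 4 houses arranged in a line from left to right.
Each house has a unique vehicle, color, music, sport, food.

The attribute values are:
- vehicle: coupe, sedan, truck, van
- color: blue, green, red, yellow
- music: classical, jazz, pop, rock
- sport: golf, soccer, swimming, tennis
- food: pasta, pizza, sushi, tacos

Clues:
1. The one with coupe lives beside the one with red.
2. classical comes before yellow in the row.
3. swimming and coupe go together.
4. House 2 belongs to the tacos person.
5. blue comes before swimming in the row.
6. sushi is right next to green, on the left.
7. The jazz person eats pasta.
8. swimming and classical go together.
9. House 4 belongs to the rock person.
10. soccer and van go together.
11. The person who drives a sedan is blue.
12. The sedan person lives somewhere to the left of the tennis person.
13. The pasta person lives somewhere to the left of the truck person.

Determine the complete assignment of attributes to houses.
Solution:

House | Vehicle | Color | Music | Sport | Food
----------------------------------------------
  1   | sedan | blue | pop | golf | sushi
  2   | coupe | green | classical | swimming | tacos
  3   | van | red | jazz | soccer | pasta
  4   | truck | yellow | rock | tennis | pizza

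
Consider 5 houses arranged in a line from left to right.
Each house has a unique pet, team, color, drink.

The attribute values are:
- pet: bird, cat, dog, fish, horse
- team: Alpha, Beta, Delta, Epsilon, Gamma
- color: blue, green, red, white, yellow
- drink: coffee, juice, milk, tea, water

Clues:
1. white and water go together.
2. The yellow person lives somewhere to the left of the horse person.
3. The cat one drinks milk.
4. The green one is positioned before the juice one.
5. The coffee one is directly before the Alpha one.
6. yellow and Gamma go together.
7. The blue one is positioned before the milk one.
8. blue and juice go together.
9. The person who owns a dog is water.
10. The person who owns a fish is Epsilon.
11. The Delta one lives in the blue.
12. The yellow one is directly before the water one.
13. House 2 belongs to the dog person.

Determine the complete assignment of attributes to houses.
Solution:

House | Pet | Team | Color | Drink
----------------------------------
  1   | bird | Gamma | yellow | coffee
  2   | dog | Alpha | white | water
  3   | fish | Epsilon | green | tea
  4   | horse | Delta | blue | juice
  5   | cat | Beta | red | milk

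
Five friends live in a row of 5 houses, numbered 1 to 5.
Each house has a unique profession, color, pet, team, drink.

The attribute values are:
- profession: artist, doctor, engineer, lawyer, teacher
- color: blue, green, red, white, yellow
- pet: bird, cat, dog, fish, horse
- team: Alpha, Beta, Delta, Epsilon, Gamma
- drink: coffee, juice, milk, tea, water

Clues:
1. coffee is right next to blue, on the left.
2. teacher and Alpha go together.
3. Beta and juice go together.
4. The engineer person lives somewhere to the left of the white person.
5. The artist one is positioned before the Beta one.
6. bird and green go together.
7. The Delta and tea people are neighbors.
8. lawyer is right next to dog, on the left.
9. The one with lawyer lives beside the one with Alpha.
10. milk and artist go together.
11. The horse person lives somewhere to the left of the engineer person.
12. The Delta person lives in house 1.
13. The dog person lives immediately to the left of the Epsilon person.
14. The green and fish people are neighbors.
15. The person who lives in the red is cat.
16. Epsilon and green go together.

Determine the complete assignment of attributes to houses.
Solution:

House | Profession | Color | Pet | Team | Drink
-----------------------------------------------
  1   | lawyer | yellow | horse | Delta | coffee
  2   | teacher | blue | dog | Alpha | tea
  3   | engineer | green | bird | Epsilon | water
  4   | artist | white | fish | Gamma | milk
  5   | doctor | red | cat | Beta | juice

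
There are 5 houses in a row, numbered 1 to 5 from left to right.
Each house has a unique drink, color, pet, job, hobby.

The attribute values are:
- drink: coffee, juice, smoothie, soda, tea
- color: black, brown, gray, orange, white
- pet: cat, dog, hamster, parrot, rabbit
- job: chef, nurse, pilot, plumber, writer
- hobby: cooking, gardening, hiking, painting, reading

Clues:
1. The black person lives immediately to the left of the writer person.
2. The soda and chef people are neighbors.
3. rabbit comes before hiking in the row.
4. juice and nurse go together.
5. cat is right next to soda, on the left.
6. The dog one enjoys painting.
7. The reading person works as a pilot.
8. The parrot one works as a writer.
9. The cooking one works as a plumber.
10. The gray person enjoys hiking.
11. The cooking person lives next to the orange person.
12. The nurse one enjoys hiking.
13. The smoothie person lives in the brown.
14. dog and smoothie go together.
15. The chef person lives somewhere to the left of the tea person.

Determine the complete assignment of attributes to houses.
Solution:

House | Drink | Color | Pet | Job | Hobby
-----------------------------------------
  1   | coffee | black | cat | plumber | cooking
  2   | soda | orange | parrot | writer | gardening
  3   | smoothie | brown | dog | chef | painting
  4   | tea | white | rabbit | pilot | reading
  5   | juice | gray | hamster | nurse | hiking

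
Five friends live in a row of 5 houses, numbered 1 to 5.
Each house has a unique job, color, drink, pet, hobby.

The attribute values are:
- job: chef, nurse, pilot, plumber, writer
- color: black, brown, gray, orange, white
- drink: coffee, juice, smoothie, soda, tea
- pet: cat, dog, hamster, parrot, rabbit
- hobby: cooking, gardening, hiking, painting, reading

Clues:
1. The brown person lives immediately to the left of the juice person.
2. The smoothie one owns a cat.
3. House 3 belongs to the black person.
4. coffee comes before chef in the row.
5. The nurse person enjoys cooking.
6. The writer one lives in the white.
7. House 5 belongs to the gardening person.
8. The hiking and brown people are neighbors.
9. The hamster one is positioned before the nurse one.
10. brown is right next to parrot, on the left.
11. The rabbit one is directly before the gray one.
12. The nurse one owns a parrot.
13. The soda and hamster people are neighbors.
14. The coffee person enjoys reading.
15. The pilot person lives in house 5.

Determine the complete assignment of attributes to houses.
Solution:

House | Job | Color | Drink | Pet | Hobby
-----------------------------------------
  1   | writer | white | soda | dog | hiking
  2   | plumber | brown | coffee | hamster | reading
  3   | nurse | black | juice | parrot | cooking
  4   | chef | orange | tea | rabbit | painting
  5   | pilot | gray | smoothie | cat | gardening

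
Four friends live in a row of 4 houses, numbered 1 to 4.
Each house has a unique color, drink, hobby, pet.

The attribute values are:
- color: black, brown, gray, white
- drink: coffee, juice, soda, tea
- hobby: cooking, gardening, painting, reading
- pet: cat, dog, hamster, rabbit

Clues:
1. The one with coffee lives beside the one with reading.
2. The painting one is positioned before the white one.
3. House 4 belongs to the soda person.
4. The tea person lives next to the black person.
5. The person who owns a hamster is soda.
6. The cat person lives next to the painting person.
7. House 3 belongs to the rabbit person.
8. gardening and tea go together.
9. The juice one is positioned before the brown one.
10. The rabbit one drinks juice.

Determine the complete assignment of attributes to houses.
Solution:

House | Color | Drink | Hobby | Pet
-----------------------------------
  1   | gray | tea | gardening | cat
  2   | black | coffee | painting | dog
  3   | white | juice | reading | rabbit
  4   | brown | soda | cooking | hamster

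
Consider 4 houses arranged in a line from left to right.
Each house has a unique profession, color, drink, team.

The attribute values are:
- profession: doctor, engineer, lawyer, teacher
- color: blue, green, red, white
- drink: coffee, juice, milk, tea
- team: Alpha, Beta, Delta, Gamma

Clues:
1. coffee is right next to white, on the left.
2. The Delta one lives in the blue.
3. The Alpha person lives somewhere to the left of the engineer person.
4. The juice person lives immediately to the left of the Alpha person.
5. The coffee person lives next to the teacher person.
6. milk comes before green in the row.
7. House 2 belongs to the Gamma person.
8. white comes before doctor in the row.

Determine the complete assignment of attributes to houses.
Solution:

House | Profession | Color | Drink | Team
-----------------------------------------
  1   | lawyer | blue | coffee | Delta
  2   | teacher | white | juice | Gamma
  3   | doctor | red | milk | Alpha
  4   | engineer | green | tea | Beta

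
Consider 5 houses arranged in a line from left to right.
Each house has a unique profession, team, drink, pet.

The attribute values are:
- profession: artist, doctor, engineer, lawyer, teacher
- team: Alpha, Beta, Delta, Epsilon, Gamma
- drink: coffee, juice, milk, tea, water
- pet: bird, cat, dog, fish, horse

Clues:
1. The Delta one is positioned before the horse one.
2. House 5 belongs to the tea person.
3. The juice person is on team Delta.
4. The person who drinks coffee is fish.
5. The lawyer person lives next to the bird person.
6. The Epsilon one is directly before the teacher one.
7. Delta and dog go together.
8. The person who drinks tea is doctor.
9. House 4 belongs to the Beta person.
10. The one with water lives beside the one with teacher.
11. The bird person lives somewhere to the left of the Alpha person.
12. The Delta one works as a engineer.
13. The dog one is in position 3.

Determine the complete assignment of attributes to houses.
Solution:

House | Profession | Team | Drink | Pet
---------------------------------------
  1   | lawyer | Epsilon | water | cat
  2   | teacher | Gamma | milk | bird
  3   | engineer | Delta | juice | dog
  4   | artist | Beta | coffee | fish
  5   | doctor | Alpha | tea | horse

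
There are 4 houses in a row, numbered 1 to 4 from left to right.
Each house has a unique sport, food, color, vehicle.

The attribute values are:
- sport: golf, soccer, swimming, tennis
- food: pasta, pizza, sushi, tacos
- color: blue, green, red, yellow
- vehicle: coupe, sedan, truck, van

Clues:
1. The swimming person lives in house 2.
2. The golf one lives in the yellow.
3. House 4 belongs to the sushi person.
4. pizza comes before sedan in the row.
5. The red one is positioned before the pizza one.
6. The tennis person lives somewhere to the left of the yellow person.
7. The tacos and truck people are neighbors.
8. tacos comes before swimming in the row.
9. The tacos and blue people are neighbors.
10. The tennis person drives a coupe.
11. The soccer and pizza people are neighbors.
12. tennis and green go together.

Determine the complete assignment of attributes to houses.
Solution:

House | Sport | Food | Color | Vehicle
--------------------------------------
  1   | soccer | tacos | red | van
  2   | swimming | pizza | blue | truck
  3   | tennis | pasta | green | coupe
  4   | golf | sushi | yellow | sedan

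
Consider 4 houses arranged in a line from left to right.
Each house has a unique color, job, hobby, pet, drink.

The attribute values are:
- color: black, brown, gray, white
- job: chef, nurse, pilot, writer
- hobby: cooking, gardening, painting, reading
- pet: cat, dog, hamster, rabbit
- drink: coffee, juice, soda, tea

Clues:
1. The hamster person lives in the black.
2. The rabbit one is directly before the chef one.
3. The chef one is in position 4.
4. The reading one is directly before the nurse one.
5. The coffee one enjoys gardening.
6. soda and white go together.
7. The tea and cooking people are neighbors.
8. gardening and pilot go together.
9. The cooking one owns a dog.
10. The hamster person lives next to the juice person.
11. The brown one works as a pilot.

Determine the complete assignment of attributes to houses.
Solution:

House | Color | Job | Hobby | Pet | Drink
-----------------------------------------
  1   | black | writer | reading | hamster | tea
  2   | gray | nurse | cooking | dog | juice
  3   | brown | pilot | gardening | rabbit | coffee
  4   | white | chef | painting | cat | soda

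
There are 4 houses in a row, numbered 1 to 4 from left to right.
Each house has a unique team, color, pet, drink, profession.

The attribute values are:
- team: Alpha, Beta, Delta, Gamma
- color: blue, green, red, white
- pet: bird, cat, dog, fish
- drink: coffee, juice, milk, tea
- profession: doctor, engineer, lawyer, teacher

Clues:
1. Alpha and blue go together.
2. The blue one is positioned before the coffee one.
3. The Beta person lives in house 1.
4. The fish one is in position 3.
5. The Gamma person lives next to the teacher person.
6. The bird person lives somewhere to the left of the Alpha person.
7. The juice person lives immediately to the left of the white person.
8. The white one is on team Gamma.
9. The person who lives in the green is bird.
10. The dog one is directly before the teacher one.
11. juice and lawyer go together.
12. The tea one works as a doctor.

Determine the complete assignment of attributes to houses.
Solution:

House | Team | Color | Pet | Drink | Profession
-----------------------------------------------
  1   | Beta | green | bird | juice | lawyer
  2   | Gamma | white | dog | tea | doctor
  3   | Alpha | blue | fish | milk | teacher
  4   | Delta | red | cat | coffee | engineer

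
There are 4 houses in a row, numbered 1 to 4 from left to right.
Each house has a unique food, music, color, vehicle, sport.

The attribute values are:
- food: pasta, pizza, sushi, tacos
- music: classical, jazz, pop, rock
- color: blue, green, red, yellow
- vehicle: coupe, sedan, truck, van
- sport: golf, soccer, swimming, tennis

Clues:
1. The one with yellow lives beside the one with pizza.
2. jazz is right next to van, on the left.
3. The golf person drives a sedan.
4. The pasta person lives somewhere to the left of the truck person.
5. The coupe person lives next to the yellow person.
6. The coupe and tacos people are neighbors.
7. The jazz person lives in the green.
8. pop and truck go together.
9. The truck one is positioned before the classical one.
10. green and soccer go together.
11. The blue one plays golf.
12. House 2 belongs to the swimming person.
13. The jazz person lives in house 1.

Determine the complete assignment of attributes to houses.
Solution:

House | Food | Music | Color | Vehicle | Sport
----------------------------------------------
  1   | pasta | jazz | green | coupe | soccer
  2   | tacos | rock | yellow | van | swimming
  3   | pizza | pop | red | truck | tennis
  4   | sushi | classical | blue | sedan | golf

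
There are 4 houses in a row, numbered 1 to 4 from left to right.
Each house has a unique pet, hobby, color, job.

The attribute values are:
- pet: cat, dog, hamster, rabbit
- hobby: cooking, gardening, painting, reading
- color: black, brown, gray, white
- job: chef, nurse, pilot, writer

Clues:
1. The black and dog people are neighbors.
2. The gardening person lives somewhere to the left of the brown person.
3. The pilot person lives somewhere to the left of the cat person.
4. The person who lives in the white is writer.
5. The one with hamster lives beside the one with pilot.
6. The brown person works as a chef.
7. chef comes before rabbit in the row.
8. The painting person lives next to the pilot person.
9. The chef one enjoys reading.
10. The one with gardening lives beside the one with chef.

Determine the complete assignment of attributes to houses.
Solution:

House | Pet | Hobby | Color | Job
---------------------------------
  1   | hamster | painting | black | nurse
  2   | dog | gardening | gray | pilot
  3   | cat | reading | brown | chef
  4   | rabbit | cooking | white | writer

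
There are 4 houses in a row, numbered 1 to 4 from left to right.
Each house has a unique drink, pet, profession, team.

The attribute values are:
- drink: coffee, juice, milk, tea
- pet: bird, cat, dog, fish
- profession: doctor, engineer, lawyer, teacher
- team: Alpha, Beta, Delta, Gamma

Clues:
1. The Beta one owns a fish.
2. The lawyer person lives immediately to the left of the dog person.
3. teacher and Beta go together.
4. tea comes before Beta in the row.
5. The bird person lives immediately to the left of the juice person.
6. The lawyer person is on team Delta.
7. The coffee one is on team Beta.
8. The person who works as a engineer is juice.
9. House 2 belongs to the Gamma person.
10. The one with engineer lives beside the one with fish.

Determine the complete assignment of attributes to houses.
Solution:

House | Drink | Pet | Profession | Team
---------------------------------------
  1   | tea | bird | lawyer | Delta
  2   | juice | dog | engineer | Gamma
  3   | coffee | fish | teacher | Beta
  4   | milk | cat | doctor | Alpha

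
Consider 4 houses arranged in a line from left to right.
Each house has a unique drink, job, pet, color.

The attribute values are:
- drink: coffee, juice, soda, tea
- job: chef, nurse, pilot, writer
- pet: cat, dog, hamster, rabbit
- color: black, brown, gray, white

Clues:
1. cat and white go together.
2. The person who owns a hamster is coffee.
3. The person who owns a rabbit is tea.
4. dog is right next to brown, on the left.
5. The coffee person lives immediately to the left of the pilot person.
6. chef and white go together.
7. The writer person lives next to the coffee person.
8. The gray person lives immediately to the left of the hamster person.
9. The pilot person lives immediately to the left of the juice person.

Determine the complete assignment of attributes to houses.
Solution:

House | Drink | Job | Pet | Color
---------------------------------
  1   | soda | writer | dog | gray
  2   | coffee | nurse | hamster | brown
  3   | tea | pilot | rabbit | black
  4   | juice | chef | cat | white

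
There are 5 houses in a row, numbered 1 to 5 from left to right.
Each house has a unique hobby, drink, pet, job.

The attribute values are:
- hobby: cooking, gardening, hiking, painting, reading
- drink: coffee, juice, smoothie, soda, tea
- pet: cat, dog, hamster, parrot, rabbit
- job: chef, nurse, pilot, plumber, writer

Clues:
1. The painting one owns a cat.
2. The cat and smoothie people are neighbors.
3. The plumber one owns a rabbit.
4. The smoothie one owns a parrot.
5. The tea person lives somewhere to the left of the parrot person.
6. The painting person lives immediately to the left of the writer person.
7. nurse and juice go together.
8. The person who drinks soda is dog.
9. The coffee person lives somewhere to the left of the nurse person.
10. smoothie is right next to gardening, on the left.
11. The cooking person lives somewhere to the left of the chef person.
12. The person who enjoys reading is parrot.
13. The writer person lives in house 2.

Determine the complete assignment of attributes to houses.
Solution:

House | Hobby | Drink | Pet | Job
---------------------------------
  1   | painting | tea | cat | pilot
  2   | reading | smoothie | parrot | writer
  3   | gardening | coffee | rabbit | plumber
  4   | cooking | juice | hamster | nurse
  5   | hiking | soda | dog | chef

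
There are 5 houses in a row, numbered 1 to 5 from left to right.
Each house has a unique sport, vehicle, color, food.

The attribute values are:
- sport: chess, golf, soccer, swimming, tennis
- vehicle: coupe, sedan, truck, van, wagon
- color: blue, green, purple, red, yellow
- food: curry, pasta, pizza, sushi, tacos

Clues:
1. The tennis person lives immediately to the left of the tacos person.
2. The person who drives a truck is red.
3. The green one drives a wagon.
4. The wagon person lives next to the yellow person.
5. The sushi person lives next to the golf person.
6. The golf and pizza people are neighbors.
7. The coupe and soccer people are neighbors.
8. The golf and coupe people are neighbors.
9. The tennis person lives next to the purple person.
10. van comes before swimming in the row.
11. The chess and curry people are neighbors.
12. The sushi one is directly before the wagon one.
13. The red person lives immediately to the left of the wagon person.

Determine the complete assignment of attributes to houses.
Solution:

House | Sport | Vehicle | Color | Food
--------------------------------------
  1   | chess | truck | red | sushi
  2   | golf | wagon | green | curry
  3   | tennis | coupe | yellow | pizza
  4   | soccer | van | purple | tacos
  5   | swimming | sedan | blue | pasta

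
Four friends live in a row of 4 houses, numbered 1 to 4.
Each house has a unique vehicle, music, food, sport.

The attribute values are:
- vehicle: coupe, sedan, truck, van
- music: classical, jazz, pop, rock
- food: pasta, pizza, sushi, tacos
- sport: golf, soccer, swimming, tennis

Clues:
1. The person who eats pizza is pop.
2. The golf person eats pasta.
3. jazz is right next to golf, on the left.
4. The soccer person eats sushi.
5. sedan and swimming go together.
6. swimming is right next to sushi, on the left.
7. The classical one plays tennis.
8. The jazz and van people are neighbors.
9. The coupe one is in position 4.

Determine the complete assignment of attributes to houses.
Solution:

House | Vehicle | Music | Food | Sport
--------------------------------------
  1   | sedan | pop | pizza | swimming
  2   | truck | jazz | sushi | soccer
  3   | van | rock | pasta | golf
  4   | coupe | classical | tacos | tennis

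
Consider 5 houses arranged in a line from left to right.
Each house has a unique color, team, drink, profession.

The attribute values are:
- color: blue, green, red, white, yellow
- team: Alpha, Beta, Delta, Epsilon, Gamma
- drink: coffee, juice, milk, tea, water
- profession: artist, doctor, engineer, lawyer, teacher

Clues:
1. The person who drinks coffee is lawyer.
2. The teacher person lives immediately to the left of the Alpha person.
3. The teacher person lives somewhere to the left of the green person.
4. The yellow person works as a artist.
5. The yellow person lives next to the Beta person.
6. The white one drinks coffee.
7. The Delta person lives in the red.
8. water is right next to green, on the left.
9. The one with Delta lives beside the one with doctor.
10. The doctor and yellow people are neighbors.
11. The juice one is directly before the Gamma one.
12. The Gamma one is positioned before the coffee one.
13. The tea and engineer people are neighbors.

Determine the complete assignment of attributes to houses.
Solution:

House | Color | Team | Drink | Profession
-----------------------------------------
  1   | red | Delta | water | teacher
  2   | green | Alpha | juice | doctor
  3   | yellow | Gamma | tea | artist
  4   | blue | Beta | milk | engineer
  5   | white | Epsilon | coffee | lawyer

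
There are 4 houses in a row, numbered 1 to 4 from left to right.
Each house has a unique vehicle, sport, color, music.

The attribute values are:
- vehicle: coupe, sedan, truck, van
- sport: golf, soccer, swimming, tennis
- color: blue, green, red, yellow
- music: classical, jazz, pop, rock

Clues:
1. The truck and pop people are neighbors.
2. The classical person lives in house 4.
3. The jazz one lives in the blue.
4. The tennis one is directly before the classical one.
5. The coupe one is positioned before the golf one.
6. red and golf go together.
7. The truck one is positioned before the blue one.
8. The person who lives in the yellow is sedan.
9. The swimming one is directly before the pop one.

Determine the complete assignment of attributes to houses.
Solution:

House | Vehicle | Sport | Color | Music
---------------------------------------
  1   | truck | swimming | green | rock
  2   | sedan | soccer | yellow | pop
  3   | coupe | tennis | blue | jazz
  4   | van | golf | red | classical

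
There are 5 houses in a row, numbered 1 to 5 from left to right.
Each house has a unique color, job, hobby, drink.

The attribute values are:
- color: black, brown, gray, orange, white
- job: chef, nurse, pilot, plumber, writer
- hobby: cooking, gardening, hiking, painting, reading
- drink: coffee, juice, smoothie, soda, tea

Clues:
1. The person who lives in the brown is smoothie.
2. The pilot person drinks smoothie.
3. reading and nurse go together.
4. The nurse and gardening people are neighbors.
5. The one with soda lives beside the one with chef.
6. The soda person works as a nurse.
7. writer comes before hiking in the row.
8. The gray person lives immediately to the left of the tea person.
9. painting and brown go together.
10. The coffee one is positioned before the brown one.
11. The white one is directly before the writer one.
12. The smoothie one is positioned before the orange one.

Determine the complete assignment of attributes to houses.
Solution:

House | Color | Job | Hobby | Drink
-----------------------------------
  1   | gray | nurse | reading | soda
  2   | white | chef | gardening | tea
  3   | black | writer | cooking | coffee
  4   | brown | pilot | painting | smoothie
  5   | orange | plumber | hiking | juice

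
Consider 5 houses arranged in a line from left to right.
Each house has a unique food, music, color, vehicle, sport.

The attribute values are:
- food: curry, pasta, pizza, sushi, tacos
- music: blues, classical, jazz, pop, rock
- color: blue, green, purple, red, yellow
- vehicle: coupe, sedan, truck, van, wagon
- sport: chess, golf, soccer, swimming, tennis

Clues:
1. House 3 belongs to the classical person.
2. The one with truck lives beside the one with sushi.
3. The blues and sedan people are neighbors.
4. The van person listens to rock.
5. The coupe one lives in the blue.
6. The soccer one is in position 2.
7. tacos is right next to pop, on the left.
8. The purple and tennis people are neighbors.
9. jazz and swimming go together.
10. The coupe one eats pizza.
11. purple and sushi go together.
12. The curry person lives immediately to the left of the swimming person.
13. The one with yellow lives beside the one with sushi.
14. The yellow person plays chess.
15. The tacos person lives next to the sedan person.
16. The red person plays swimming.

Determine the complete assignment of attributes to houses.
Solution:

House | Food | Music | Color | Vehicle | Sport
----------------------------------------------
  1   | tacos | blues | yellow | truck | chess
  2   | sushi | pop | purple | sedan | soccer
  3   | pizza | classical | blue | coupe | tennis
  4   | curry | rock | green | van | golf
  5   | pasta | jazz | red | wagon | swimming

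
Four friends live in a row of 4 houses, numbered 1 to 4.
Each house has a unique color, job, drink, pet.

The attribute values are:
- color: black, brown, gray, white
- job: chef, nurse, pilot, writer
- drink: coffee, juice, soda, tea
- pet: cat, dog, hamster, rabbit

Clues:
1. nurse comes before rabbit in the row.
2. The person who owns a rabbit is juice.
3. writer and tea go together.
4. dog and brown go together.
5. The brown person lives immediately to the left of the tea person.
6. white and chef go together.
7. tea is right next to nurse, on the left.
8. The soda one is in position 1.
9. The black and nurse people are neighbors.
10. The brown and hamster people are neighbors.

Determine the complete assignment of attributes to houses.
Solution:

House | Color | Job | Drink | Pet
---------------------------------
  1   | brown | pilot | soda | dog
  2   | black | writer | tea | hamster
  3   | gray | nurse | coffee | cat
  4   | white | chef | juice | rabbit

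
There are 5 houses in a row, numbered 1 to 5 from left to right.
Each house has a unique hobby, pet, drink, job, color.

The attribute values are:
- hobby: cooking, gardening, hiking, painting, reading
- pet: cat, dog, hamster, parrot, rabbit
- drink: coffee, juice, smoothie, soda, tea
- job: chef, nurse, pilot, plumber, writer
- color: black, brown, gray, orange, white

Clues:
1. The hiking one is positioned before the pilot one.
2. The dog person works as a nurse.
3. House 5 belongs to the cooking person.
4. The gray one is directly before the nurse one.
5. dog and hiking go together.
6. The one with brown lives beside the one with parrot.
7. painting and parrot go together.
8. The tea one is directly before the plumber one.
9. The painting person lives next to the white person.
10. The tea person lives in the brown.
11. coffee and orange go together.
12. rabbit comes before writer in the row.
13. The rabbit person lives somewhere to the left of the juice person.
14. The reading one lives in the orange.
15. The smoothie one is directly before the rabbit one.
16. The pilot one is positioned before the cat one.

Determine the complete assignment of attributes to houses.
Solution:

House | Hobby | Pet | Drink | Job | Color
-----------------------------------------
  1   | gardening | hamster | tea | chef | brown
  2   | painting | parrot | soda | plumber | gray
  3   | hiking | dog | smoothie | nurse | white
  4   | reading | rabbit | coffee | pilot | orange
  5   | cooking | cat | juice | writer | black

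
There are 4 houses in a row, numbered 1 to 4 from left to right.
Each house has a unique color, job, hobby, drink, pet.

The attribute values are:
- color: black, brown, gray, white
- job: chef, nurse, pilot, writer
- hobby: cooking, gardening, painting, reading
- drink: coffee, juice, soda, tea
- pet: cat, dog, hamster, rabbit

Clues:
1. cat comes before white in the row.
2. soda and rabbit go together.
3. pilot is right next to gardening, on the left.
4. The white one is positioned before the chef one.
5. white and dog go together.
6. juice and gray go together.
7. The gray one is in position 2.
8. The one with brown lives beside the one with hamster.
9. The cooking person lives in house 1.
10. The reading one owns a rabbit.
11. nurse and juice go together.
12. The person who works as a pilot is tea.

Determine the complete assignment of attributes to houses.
Solution:

House | Color | Job | Hobby | Drink | Pet
-----------------------------------------
  1   | brown | pilot | cooking | tea | cat
  2   | gray | nurse | gardening | juice | hamster
  3   | white | writer | painting | coffee | dog
  4   | black | chef | reading | soda | rabbit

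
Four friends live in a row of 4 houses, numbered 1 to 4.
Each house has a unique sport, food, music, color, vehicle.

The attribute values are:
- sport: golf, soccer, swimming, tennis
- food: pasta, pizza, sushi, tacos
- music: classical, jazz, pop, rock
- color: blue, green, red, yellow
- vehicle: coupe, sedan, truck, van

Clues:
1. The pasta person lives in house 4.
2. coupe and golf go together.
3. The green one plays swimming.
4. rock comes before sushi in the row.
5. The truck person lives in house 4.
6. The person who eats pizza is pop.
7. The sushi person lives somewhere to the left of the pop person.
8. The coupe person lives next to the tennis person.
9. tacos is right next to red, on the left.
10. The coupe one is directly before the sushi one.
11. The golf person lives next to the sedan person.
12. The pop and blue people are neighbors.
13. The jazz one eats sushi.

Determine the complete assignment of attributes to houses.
Solution:

House | Sport | Food | Music | Color | Vehicle
----------------------------------------------
  1   | golf | tacos | rock | yellow | coupe
  2   | tennis | sushi | jazz | red | sedan
  3   | swimming | pizza | pop | green | van
  4   | soccer | pasta | classical | blue | truck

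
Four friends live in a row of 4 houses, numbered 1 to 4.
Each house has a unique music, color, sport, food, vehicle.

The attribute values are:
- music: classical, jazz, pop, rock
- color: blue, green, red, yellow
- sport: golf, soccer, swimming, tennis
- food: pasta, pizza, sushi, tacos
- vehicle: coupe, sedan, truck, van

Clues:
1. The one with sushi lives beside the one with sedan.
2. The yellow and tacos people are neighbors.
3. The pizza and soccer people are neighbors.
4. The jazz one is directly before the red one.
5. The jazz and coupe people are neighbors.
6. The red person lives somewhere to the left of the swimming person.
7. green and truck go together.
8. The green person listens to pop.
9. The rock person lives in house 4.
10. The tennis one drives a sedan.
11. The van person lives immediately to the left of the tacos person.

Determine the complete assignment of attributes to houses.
Solution:

House | Music | Color | Sport | Food | Vehicle
----------------------------------------------
  1   | jazz | yellow | golf | pizza | van
  2   | classical | red | soccer | tacos | coupe
  3   | pop | green | swimming | sushi | truck
  4   | rock | blue | tennis | pasta | sedan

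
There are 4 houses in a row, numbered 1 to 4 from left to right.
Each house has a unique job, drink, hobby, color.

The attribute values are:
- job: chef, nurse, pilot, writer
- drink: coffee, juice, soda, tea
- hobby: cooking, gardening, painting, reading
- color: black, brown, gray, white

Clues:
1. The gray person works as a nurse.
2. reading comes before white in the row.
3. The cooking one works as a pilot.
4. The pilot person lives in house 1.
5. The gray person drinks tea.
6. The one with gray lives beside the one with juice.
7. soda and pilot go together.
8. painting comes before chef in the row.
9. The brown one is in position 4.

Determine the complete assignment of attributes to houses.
Solution:

House | Job | Drink | Hobby | Color
-----------------------------------
  1   | pilot | soda | cooking | black
  2   | nurse | tea | reading | gray
  3   | writer | juice | painting | white
  4   | chef | coffee | gardening | brown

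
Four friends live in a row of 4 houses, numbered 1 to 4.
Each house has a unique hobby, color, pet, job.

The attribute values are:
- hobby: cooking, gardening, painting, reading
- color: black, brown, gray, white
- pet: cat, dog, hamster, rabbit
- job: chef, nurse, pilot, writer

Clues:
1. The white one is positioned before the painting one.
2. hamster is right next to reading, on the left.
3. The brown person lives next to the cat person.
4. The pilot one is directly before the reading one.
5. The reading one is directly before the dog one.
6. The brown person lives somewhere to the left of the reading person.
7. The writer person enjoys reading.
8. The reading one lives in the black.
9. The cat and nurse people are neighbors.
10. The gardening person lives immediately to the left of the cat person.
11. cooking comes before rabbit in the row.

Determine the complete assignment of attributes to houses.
Solution:

House | Hobby | Color | Pet | Job
---------------------------------
  1   | gardening | brown | hamster | pilot
  2   | reading | black | cat | writer
  3   | cooking | white | dog | nurse
  4   | painting | gray | rabbit | chef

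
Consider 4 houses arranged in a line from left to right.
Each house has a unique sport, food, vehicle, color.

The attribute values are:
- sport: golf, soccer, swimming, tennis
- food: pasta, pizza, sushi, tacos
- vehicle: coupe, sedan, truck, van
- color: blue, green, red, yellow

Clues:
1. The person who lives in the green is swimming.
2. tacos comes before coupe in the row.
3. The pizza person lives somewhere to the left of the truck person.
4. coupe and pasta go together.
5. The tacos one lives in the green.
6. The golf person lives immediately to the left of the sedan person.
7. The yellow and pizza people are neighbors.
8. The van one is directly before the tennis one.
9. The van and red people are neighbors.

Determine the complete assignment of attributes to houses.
Solution:

House | Sport | Food | Vehicle | Color
--------------------------------------
  1   | golf | sushi | van | yellow
  2   | tennis | pizza | sedan | red
  3   | swimming | tacos | truck | green
  4   | soccer | pasta | coupe | blue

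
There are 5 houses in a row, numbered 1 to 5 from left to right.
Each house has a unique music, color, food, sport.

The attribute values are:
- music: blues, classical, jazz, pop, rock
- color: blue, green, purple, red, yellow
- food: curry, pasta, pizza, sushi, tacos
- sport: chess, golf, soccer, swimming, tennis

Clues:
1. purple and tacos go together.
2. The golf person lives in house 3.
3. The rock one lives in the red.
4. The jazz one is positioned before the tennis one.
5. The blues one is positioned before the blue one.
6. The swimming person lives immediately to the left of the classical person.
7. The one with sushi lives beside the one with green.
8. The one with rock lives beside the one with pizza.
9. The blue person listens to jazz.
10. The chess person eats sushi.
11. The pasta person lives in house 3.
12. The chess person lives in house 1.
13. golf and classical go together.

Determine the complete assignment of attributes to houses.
Solution:

House | Music | Color | Food | Sport
------------------------------------
  1   | rock | red | sushi | chess
  2   | blues | green | pizza | swimming
  3   | classical | yellow | pasta | golf
  4   | jazz | blue | curry | soccer
  5   | pop | purple | tacos | tennis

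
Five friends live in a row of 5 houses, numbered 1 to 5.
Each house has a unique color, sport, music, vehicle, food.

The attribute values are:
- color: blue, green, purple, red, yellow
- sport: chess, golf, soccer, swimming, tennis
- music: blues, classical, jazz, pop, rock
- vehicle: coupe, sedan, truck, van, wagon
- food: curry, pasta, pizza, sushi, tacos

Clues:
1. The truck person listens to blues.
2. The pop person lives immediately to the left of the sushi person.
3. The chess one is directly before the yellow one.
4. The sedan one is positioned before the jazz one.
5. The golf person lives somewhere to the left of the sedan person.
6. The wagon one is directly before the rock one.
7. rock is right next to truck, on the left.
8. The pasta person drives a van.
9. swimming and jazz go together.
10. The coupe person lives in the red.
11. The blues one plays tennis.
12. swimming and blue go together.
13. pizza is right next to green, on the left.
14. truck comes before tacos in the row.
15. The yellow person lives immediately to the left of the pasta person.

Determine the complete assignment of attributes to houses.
Solution:

House | Color | Sport | Music | Vehicle | Food
----------------------------------------------
  1   | purple | golf | pop | wagon | pizza
  2   | green | chess | rock | sedan | sushi
  3   | yellow | tennis | blues | truck | curry
  4   | blue | swimming | jazz | van | pasta
  5   | red | soccer | classical | coupe | tacos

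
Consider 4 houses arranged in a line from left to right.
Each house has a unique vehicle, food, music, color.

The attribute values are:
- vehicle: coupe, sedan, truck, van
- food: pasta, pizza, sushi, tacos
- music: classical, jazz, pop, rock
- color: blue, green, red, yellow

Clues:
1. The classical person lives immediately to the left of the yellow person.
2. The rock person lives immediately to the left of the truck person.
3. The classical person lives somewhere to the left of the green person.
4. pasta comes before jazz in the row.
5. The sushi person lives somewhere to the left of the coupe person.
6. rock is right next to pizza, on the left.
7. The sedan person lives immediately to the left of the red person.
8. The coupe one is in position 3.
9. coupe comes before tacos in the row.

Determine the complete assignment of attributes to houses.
Solution:

House | Vehicle | Food | Music | Color
--------------------------------------
  1   | sedan | sushi | rock | blue
  2   | truck | pizza | classical | red
  3   | coupe | pasta | pop | yellow
  4   | van | tacos | jazz | green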